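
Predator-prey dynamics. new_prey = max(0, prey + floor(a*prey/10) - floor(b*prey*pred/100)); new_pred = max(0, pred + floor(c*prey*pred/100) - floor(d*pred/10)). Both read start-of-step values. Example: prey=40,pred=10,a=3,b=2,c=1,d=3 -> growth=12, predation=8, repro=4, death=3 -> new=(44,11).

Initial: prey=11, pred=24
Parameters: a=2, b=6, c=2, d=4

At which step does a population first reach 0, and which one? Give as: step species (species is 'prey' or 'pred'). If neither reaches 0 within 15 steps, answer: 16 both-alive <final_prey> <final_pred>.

Answer: 1 prey

Derivation:
Step 1: prey: 11+2-15=0; pred: 24+5-9=20
First extinction: prey at step 1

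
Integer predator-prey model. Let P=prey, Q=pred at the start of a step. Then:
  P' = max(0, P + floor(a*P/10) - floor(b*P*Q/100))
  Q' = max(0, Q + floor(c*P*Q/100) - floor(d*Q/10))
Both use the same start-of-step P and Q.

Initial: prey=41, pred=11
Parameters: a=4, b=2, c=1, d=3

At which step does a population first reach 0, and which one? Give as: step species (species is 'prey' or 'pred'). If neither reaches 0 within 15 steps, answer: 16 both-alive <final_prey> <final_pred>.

Step 1: prey: 41+16-9=48; pred: 11+4-3=12
Step 2: prey: 48+19-11=56; pred: 12+5-3=14
Step 3: prey: 56+22-15=63; pred: 14+7-4=17
Step 4: prey: 63+25-21=67; pred: 17+10-5=22
Step 5: prey: 67+26-29=64; pred: 22+14-6=30
Step 6: prey: 64+25-38=51; pred: 30+19-9=40
Step 7: prey: 51+20-40=31; pred: 40+20-12=48
Step 8: prey: 31+12-29=14; pred: 48+14-14=48
Step 9: prey: 14+5-13=6; pred: 48+6-14=40
Step 10: prey: 6+2-4=4; pred: 40+2-12=30
Step 11: prey: 4+1-2=3; pred: 30+1-9=22
Step 12: prey: 3+1-1=3; pred: 22+0-6=16
Step 13: prey: 3+1-0=4; pred: 16+0-4=12
Step 14: prey: 4+1-0=5; pred: 12+0-3=9
Step 15: prey: 5+2-0=7; pred: 9+0-2=7
No extinction within 15 steps

Answer: 16 both-alive 7 7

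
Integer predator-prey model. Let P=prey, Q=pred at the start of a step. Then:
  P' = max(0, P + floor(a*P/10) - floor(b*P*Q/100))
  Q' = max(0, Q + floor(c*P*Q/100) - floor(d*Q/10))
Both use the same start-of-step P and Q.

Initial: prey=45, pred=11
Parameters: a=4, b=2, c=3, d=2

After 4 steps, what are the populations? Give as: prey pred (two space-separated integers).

Answer: 0 158

Derivation:
Step 1: prey: 45+18-9=54; pred: 11+14-2=23
Step 2: prey: 54+21-24=51; pred: 23+37-4=56
Step 3: prey: 51+20-57=14; pred: 56+85-11=130
Step 4: prey: 14+5-36=0; pred: 130+54-26=158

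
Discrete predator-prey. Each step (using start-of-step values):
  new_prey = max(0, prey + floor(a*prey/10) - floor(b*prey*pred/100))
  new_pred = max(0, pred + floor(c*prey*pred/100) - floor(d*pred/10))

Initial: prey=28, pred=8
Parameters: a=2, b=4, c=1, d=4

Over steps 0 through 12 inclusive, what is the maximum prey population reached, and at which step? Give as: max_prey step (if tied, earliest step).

Answer: 51 12

Derivation:
Step 1: prey: 28+5-8=25; pred: 8+2-3=7
Step 2: prey: 25+5-7=23; pred: 7+1-2=6
Step 3: prey: 23+4-5=22; pred: 6+1-2=5
Step 4: prey: 22+4-4=22; pred: 5+1-2=4
Step 5: prey: 22+4-3=23; pred: 4+0-1=3
Step 6: prey: 23+4-2=25; pred: 3+0-1=2
Step 7: prey: 25+5-2=28; pred: 2+0-0=2
Step 8: prey: 28+5-2=31; pred: 2+0-0=2
Step 9: prey: 31+6-2=35; pred: 2+0-0=2
Step 10: prey: 35+7-2=40; pred: 2+0-0=2
Step 11: prey: 40+8-3=45; pred: 2+0-0=2
Step 12: prey: 45+9-3=51; pred: 2+0-0=2
Max prey = 51 at step 12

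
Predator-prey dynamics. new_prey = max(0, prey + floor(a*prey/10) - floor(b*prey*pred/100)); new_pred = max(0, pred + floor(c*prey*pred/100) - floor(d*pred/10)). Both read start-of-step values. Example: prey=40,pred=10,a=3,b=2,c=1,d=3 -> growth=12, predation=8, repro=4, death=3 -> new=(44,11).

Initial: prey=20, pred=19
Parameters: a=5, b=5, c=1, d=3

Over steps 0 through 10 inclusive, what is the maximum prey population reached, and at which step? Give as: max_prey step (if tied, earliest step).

Answer: 31 10

Derivation:
Step 1: prey: 20+10-19=11; pred: 19+3-5=17
Step 2: prey: 11+5-9=7; pred: 17+1-5=13
Step 3: prey: 7+3-4=6; pred: 13+0-3=10
Step 4: prey: 6+3-3=6; pred: 10+0-3=7
Step 5: prey: 6+3-2=7; pred: 7+0-2=5
Step 6: prey: 7+3-1=9; pred: 5+0-1=4
Step 7: prey: 9+4-1=12; pred: 4+0-1=3
Step 8: prey: 12+6-1=17; pred: 3+0-0=3
Step 9: prey: 17+8-2=23; pred: 3+0-0=3
Step 10: prey: 23+11-3=31; pred: 3+0-0=3
Max prey = 31 at step 10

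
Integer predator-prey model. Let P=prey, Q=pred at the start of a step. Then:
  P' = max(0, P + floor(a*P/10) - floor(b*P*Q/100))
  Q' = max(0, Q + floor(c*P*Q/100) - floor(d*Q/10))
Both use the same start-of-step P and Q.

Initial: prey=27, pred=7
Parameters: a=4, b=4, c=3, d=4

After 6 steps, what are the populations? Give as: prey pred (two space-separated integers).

Answer: 1 19

Derivation:
Step 1: prey: 27+10-7=30; pred: 7+5-2=10
Step 2: prey: 30+12-12=30; pred: 10+9-4=15
Step 3: prey: 30+12-18=24; pred: 15+13-6=22
Step 4: prey: 24+9-21=12; pred: 22+15-8=29
Step 5: prey: 12+4-13=3; pred: 29+10-11=28
Step 6: prey: 3+1-3=1; pred: 28+2-11=19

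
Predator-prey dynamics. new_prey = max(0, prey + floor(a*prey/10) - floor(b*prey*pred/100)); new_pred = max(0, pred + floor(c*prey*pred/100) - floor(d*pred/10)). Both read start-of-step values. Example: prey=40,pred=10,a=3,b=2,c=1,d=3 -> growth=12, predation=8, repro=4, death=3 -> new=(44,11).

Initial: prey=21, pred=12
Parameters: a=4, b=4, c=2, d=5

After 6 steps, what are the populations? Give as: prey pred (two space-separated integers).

Answer: 29 5

Derivation:
Step 1: prey: 21+8-10=19; pred: 12+5-6=11
Step 2: prey: 19+7-8=18; pred: 11+4-5=10
Step 3: prey: 18+7-7=18; pred: 10+3-5=8
Step 4: prey: 18+7-5=20; pred: 8+2-4=6
Step 5: prey: 20+8-4=24; pred: 6+2-3=5
Step 6: prey: 24+9-4=29; pred: 5+2-2=5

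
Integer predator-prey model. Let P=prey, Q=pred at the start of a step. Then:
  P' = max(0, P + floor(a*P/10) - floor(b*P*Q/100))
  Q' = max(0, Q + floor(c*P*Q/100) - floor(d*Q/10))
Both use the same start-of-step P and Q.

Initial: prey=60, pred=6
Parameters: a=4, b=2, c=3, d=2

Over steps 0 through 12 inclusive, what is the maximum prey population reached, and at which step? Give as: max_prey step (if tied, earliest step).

Answer: 84 2

Derivation:
Step 1: prey: 60+24-7=77; pred: 6+10-1=15
Step 2: prey: 77+30-23=84; pred: 15+34-3=46
Step 3: prey: 84+33-77=40; pred: 46+115-9=152
Step 4: prey: 40+16-121=0; pred: 152+182-30=304
Step 5: prey: 0+0-0=0; pred: 304+0-60=244
Step 6: prey: 0+0-0=0; pred: 244+0-48=196
Step 7: prey: 0+0-0=0; pred: 196+0-39=157
Step 8: prey: 0+0-0=0; pred: 157+0-31=126
Step 9: prey: 0+0-0=0; pred: 126+0-25=101
Step 10: prey: 0+0-0=0; pred: 101+0-20=81
Step 11: prey: 0+0-0=0; pred: 81+0-16=65
Step 12: prey: 0+0-0=0; pred: 65+0-13=52
Max prey = 84 at step 2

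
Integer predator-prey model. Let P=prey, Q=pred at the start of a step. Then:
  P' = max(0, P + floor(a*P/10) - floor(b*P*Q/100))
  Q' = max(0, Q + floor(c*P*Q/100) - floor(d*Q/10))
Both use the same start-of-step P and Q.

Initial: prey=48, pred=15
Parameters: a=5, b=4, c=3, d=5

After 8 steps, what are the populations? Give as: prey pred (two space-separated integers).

Answer: 0 2

Derivation:
Step 1: prey: 48+24-28=44; pred: 15+21-7=29
Step 2: prey: 44+22-51=15; pred: 29+38-14=53
Step 3: prey: 15+7-31=0; pred: 53+23-26=50
Step 4: prey: 0+0-0=0; pred: 50+0-25=25
Step 5: prey: 0+0-0=0; pred: 25+0-12=13
Step 6: prey: 0+0-0=0; pred: 13+0-6=7
Step 7: prey: 0+0-0=0; pred: 7+0-3=4
Step 8: prey: 0+0-0=0; pred: 4+0-2=2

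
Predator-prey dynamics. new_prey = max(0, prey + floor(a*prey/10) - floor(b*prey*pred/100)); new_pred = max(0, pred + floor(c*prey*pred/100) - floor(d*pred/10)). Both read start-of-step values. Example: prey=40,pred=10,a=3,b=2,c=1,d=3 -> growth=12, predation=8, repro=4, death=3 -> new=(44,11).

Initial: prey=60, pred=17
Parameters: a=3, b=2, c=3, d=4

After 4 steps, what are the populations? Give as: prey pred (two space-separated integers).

Answer: 0 83

Derivation:
Step 1: prey: 60+18-20=58; pred: 17+30-6=41
Step 2: prey: 58+17-47=28; pred: 41+71-16=96
Step 3: prey: 28+8-53=0; pred: 96+80-38=138
Step 4: prey: 0+0-0=0; pred: 138+0-55=83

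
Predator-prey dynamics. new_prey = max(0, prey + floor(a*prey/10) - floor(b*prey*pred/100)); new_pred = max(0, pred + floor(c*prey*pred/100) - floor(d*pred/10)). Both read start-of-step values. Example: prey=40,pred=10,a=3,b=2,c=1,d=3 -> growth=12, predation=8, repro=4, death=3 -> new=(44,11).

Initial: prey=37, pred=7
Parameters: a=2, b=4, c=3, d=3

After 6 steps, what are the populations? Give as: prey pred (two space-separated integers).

Step 1: prey: 37+7-10=34; pred: 7+7-2=12
Step 2: prey: 34+6-16=24; pred: 12+12-3=21
Step 3: prey: 24+4-20=8; pred: 21+15-6=30
Step 4: prey: 8+1-9=0; pred: 30+7-9=28
Step 5: prey: 0+0-0=0; pred: 28+0-8=20
Step 6: prey: 0+0-0=0; pred: 20+0-6=14

Answer: 0 14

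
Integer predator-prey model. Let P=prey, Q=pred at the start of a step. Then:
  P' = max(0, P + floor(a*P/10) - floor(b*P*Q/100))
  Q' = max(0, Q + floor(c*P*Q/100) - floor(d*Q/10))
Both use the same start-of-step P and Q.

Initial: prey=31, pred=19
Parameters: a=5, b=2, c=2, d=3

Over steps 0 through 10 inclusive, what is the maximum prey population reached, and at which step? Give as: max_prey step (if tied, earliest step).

Step 1: prey: 31+15-11=35; pred: 19+11-5=25
Step 2: prey: 35+17-17=35; pred: 25+17-7=35
Step 3: prey: 35+17-24=28; pred: 35+24-10=49
Step 4: prey: 28+14-27=15; pred: 49+27-14=62
Step 5: prey: 15+7-18=4; pred: 62+18-18=62
Step 6: prey: 4+2-4=2; pred: 62+4-18=48
Step 7: prey: 2+1-1=2; pred: 48+1-14=35
Step 8: prey: 2+1-1=2; pred: 35+1-10=26
Step 9: prey: 2+1-1=2; pred: 26+1-7=20
Step 10: prey: 2+1-0=3; pred: 20+0-6=14
Max prey = 35 at step 1

Answer: 35 1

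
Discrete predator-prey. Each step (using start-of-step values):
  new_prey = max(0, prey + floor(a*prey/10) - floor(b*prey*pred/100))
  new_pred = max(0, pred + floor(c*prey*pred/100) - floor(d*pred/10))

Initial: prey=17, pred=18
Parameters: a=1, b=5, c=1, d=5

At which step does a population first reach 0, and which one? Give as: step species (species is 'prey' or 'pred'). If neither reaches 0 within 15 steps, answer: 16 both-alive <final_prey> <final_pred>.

Step 1: prey: 17+1-15=3; pred: 18+3-9=12
Step 2: prey: 3+0-1=2; pred: 12+0-6=6
Step 3: prey: 2+0-0=2; pred: 6+0-3=3
Step 4: prey: 2+0-0=2; pred: 3+0-1=2
Step 5: prey: 2+0-0=2; pred: 2+0-1=1
Step 6: prey: 2+0-0=2; pred: 1+0-0=1
Steps 7-15: state stable at prey=2, pred=1 (no change)
No extinction within 15 steps

Answer: 16 both-alive 2 1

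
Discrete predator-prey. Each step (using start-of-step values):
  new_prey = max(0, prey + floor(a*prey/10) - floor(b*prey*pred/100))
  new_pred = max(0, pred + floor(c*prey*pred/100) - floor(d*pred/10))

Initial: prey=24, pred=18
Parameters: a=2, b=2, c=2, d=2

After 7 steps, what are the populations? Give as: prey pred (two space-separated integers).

Step 1: prey: 24+4-8=20; pred: 18+8-3=23
Step 2: prey: 20+4-9=15; pred: 23+9-4=28
Step 3: prey: 15+3-8=10; pred: 28+8-5=31
Step 4: prey: 10+2-6=6; pred: 31+6-6=31
Step 5: prey: 6+1-3=4; pred: 31+3-6=28
Step 6: prey: 4+0-2=2; pred: 28+2-5=25
Step 7: prey: 2+0-1=1; pred: 25+1-5=21

Answer: 1 21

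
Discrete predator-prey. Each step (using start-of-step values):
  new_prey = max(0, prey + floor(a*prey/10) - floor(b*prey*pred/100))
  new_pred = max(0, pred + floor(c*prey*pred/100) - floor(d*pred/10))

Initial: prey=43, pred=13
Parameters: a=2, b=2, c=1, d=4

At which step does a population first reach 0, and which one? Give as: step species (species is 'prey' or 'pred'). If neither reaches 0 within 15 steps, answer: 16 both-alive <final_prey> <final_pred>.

Answer: 16 both-alive 43 7

Derivation:
Step 1: prey: 43+8-11=40; pred: 13+5-5=13
Step 2: prey: 40+8-10=38; pred: 13+5-5=13
Step 3: prey: 38+7-9=36; pred: 13+4-5=12
Step 4: prey: 36+7-8=35; pred: 12+4-4=12
Step 5: prey: 35+7-8=34; pred: 12+4-4=12
Step 6: prey: 34+6-8=32; pred: 12+4-4=12
Step 7: prey: 32+6-7=31; pred: 12+3-4=11
Step 8: prey: 31+6-6=31; pred: 11+3-4=10
Step 9: prey: 31+6-6=31; pred: 10+3-4=9
Step 10: prey: 31+6-5=32; pred: 9+2-3=8
Step 11: prey: 32+6-5=33; pred: 8+2-3=7
Step 12: prey: 33+6-4=35; pred: 7+2-2=7
Step 13: prey: 35+7-4=38; pred: 7+2-2=7
Step 14: prey: 38+7-5=40; pred: 7+2-2=7
Step 15: prey: 40+8-5=43; pred: 7+2-2=7
No extinction within 15 steps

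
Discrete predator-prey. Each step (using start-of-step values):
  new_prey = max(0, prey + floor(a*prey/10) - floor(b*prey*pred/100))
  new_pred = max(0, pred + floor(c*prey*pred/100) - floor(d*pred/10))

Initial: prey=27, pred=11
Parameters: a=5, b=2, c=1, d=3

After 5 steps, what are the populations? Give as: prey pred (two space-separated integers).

Step 1: prey: 27+13-5=35; pred: 11+2-3=10
Step 2: prey: 35+17-7=45; pred: 10+3-3=10
Step 3: prey: 45+22-9=58; pred: 10+4-3=11
Step 4: prey: 58+29-12=75; pred: 11+6-3=14
Step 5: prey: 75+37-21=91; pred: 14+10-4=20

Answer: 91 20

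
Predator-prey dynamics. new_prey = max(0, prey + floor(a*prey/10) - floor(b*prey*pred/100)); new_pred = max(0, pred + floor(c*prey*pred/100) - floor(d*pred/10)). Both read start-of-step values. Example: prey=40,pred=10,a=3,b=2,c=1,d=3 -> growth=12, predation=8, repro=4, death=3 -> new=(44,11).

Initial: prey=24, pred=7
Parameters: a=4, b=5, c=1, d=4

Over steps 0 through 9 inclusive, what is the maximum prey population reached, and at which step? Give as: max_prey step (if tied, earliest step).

Answer: 84 9

Derivation:
Step 1: prey: 24+9-8=25; pred: 7+1-2=6
Step 2: prey: 25+10-7=28; pred: 6+1-2=5
Step 3: prey: 28+11-7=32; pred: 5+1-2=4
Step 4: prey: 32+12-6=38; pred: 4+1-1=4
Step 5: prey: 38+15-7=46; pred: 4+1-1=4
Step 6: prey: 46+18-9=55; pred: 4+1-1=4
Step 7: prey: 55+22-11=66; pred: 4+2-1=5
Step 8: prey: 66+26-16=76; pred: 5+3-2=6
Step 9: prey: 76+30-22=84; pred: 6+4-2=8
Max prey = 84 at step 9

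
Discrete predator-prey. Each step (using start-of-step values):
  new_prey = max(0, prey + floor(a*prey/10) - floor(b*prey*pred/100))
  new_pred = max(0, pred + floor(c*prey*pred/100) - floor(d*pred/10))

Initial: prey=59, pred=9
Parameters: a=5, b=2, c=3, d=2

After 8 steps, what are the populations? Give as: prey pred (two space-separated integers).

Answer: 0 93

Derivation:
Step 1: prey: 59+29-10=78; pred: 9+15-1=23
Step 2: prey: 78+39-35=82; pred: 23+53-4=72
Step 3: prey: 82+41-118=5; pred: 72+177-14=235
Step 4: prey: 5+2-23=0; pred: 235+35-47=223
Step 5: prey: 0+0-0=0; pred: 223+0-44=179
Step 6: prey: 0+0-0=0; pred: 179+0-35=144
Step 7: prey: 0+0-0=0; pred: 144+0-28=116
Step 8: prey: 0+0-0=0; pred: 116+0-23=93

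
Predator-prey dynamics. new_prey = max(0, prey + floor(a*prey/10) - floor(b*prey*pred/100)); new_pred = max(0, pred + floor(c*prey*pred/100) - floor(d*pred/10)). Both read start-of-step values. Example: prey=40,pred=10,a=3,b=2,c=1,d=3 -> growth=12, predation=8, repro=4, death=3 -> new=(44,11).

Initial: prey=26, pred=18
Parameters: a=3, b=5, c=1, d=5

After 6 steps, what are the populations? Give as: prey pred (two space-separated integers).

Step 1: prey: 26+7-23=10; pred: 18+4-9=13
Step 2: prey: 10+3-6=7; pred: 13+1-6=8
Step 3: prey: 7+2-2=7; pred: 8+0-4=4
Step 4: prey: 7+2-1=8; pred: 4+0-2=2
Step 5: prey: 8+2-0=10; pred: 2+0-1=1
Step 6: prey: 10+3-0=13; pred: 1+0-0=1

Answer: 13 1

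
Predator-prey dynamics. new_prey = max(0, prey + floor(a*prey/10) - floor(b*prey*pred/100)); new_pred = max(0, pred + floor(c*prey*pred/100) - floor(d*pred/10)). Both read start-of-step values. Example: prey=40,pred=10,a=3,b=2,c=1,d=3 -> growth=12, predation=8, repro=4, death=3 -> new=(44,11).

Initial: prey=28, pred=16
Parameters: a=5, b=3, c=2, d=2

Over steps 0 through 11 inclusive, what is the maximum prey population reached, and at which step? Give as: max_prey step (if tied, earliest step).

Answer: 29 1

Derivation:
Step 1: prey: 28+14-13=29; pred: 16+8-3=21
Step 2: prey: 29+14-18=25; pred: 21+12-4=29
Step 3: prey: 25+12-21=16; pred: 29+14-5=38
Step 4: prey: 16+8-18=6; pred: 38+12-7=43
Step 5: prey: 6+3-7=2; pred: 43+5-8=40
Step 6: prey: 2+1-2=1; pred: 40+1-8=33
Step 7: prey: 1+0-0=1; pred: 33+0-6=27
Step 8: prey: 1+0-0=1; pred: 27+0-5=22
Step 9: prey: 1+0-0=1; pred: 22+0-4=18
Step 10: prey: 1+0-0=1; pred: 18+0-3=15
Step 11: prey: 1+0-0=1; pred: 15+0-3=12
Max prey = 29 at step 1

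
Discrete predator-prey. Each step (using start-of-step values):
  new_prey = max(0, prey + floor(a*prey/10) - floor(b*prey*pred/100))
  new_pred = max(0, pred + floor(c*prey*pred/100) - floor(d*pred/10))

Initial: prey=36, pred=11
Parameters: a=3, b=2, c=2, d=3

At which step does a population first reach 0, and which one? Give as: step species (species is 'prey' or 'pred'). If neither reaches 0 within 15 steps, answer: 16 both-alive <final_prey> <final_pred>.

Answer: 16 both-alive 1 3

Derivation:
Step 1: prey: 36+10-7=39; pred: 11+7-3=15
Step 2: prey: 39+11-11=39; pred: 15+11-4=22
Step 3: prey: 39+11-17=33; pred: 22+17-6=33
Step 4: prey: 33+9-21=21; pred: 33+21-9=45
Step 5: prey: 21+6-18=9; pred: 45+18-13=50
Step 6: prey: 9+2-9=2; pred: 50+9-15=44
Step 7: prey: 2+0-1=1; pred: 44+1-13=32
Step 8: prey: 1+0-0=1; pred: 32+0-9=23
Step 9: prey: 1+0-0=1; pred: 23+0-6=17
Step 10: prey: 1+0-0=1; pred: 17+0-5=12
Step 11: prey: 1+0-0=1; pred: 12+0-3=9
Step 12: prey: 1+0-0=1; pred: 9+0-2=7
Step 13: prey: 1+0-0=1; pred: 7+0-2=5
Step 14: prey: 1+0-0=1; pred: 5+0-1=4
Step 15: prey: 1+0-0=1; pred: 4+0-1=3
No extinction within 15 steps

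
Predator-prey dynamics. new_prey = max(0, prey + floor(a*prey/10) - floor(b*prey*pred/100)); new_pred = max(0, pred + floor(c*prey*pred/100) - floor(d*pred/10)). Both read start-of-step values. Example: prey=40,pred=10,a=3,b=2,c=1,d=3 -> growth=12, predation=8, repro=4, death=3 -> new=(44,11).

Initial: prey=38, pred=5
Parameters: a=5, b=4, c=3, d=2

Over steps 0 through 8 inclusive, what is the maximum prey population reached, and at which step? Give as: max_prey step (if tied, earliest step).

Step 1: prey: 38+19-7=50; pred: 5+5-1=9
Step 2: prey: 50+25-18=57; pred: 9+13-1=21
Step 3: prey: 57+28-47=38; pred: 21+35-4=52
Step 4: prey: 38+19-79=0; pred: 52+59-10=101
Step 5: prey: 0+0-0=0; pred: 101+0-20=81
Step 6: prey: 0+0-0=0; pred: 81+0-16=65
Step 7: prey: 0+0-0=0; pred: 65+0-13=52
Step 8: prey: 0+0-0=0; pred: 52+0-10=42
Max prey = 57 at step 2

Answer: 57 2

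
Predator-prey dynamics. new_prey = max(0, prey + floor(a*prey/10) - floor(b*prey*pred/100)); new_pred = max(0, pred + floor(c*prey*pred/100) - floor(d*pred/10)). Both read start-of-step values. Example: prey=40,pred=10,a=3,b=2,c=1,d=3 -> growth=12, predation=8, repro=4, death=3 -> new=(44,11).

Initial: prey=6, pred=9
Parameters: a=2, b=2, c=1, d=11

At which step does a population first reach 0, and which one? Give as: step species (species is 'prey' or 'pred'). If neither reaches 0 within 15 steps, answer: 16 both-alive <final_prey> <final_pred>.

Step 1: prey: 6+1-1=6; pred: 9+0-9=0
First extinction: pred at step 1

Answer: 1 pred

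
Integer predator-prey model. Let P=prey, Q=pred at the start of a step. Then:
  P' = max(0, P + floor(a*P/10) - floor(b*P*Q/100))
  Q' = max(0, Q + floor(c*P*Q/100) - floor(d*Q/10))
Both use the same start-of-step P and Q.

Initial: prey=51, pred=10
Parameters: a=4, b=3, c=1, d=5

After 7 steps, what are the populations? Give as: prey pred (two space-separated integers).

Answer: 57 22

Derivation:
Step 1: prey: 51+20-15=56; pred: 10+5-5=10
Step 2: prey: 56+22-16=62; pred: 10+5-5=10
Step 3: prey: 62+24-18=68; pred: 10+6-5=11
Step 4: prey: 68+27-22=73; pred: 11+7-5=13
Step 5: prey: 73+29-28=74; pred: 13+9-6=16
Step 6: prey: 74+29-35=68; pred: 16+11-8=19
Step 7: prey: 68+27-38=57; pred: 19+12-9=22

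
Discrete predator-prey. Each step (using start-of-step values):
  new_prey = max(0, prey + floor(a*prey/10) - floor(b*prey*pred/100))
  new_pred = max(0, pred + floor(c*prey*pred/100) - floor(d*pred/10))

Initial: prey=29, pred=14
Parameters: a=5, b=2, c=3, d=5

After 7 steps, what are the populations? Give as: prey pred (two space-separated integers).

Step 1: prey: 29+14-8=35; pred: 14+12-7=19
Step 2: prey: 35+17-13=39; pred: 19+19-9=29
Step 3: prey: 39+19-22=36; pred: 29+33-14=48
Step 4: prey: 36+18-34=20; pred: 48+51-24=75
Step 5: prey: 20+10-30=0; pred: 75+45-37=83
Step 6: prey: 0+0-0=0; pred: 83+0-41=42
Step 7: prey: 0+0-0=0; pred: 42+0-21=21

Answer: 0 21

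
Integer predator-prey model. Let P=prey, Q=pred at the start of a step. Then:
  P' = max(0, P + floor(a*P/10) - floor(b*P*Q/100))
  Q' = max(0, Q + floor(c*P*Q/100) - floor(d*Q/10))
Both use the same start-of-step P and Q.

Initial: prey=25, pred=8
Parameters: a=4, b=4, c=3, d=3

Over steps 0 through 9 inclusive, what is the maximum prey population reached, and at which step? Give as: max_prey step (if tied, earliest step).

Step 1: prey: 25+10-8=27; pred: 8+6-2=12
Step 2: prey: 27+10-12=25; pred: 12+9-3=18
Step 3: prey: 25+10-18=17; pred: 18+13-5=26
Step 4: prey: 17+6-17=6; pred: 26+13-7=32
Step 5: prey: 6+2-7=1; pred: 32+5-9=28
Step 6: prey: 1+0-1=0; pred: 28+0-8=20
Step 7: prey: 0+0-0=0; pred: 20+0-6=14
Step 8: prey: 0+0-0=0; pred: 14+0-4=10
Step 9: prey: 0+0-0=0; pred: 10+0-3=7
Max prey = 27 at step 1

Answer: 27 1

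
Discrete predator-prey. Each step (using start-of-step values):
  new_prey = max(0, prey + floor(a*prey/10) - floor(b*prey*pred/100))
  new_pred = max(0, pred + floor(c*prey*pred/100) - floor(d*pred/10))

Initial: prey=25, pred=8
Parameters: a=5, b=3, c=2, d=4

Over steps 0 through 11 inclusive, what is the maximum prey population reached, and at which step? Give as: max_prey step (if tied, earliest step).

Answer: 47 4

Derivation:
Step 1: prey: 25+12-6=31; pred: 8+4-3=9
Step 2: prey: 31+15-8=38; pred: 9+5-3=11
Step 3: prey: 38+19-12=45; pred: 11+8-4=15
Step 4: prey: 45+22-20=47; pred: 15+13-6=22
Step 5: prey: 47+23-31=39; pred: 22+20-8=34
Step 6: prey: 39+19-39=19; pred: 34+26-13=47
Step 7: prey: 19+9-26=2; pred: 47+17-18=46
Step 8: prey: 2+1-2=1; pred: 46+1-18=29
Step 9: prey: 1+0-0=1; pred: 29+0-11=18
Step 10: prey: 1+0-0=1; pred: 18+0-7=11
Step 11: prey: 1+0-0=1; pred: 11+0-4=7
Max prey = 47 at step 4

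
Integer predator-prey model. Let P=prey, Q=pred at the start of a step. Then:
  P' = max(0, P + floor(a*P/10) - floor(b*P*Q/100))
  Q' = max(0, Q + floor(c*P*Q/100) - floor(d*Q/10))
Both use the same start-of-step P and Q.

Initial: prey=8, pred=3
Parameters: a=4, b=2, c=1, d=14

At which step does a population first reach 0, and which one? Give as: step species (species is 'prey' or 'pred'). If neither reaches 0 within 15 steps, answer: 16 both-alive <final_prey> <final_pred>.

Step 1: prey: 8+3-0=11; pred: 3+0-4=0
First extinction: pred at step 1

Answer: 1 pred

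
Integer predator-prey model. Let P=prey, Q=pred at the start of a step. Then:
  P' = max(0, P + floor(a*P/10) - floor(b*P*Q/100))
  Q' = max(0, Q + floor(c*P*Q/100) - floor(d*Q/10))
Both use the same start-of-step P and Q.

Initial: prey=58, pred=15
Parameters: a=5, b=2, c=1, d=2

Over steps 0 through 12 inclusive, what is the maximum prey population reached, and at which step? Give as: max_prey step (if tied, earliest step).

Answer: 77 2

Derivation:
Step 1: prey: 58+29-17=70; pred: 15+8-3=20
Step 2: prey: 70+35-28=77; pred: 20+14-4=30
Step 3: prey: 77+38-46=69; pred: 30+23-6=47
Step 4: prey: 69+34-64=39; pred: 47+32-9=70
Step 5: prey: 39+19-54=4; pred: 70+27-14=83
Step 6: prey: 4+2-6=0; pred: 83+3-16=70
Step 7: prey: 0+0-0=0; pred: 70+0-14=56
Step 8: prey: 0+0-0=0; pred: 56+0-11=45
Step 9: prey: 0+0-0=0; pred: 45+0-9=36
Step 10: prey: 0+0-0=0; pred: 36+0-7=29
Step 11: prey: 0+0-0=0; pred: 29+0-5=24
Step 12: prey: 0+0-0=0; pred: 24+0-4=20
Max prey = 77 at step 2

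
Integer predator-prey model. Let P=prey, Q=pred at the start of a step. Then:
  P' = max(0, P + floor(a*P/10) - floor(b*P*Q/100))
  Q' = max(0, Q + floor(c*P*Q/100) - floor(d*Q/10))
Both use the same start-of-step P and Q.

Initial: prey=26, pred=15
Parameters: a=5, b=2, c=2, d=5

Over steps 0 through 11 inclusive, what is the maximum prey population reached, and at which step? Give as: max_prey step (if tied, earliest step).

Step 1: prey: 26+13-7=32; pred: 15+7-7=15
Step 2: prey: 32+16-9=39; pred: 15+9-7=17
Step 3: prey: 39+19-13=45; pred: 17+13-8=22
Step 4: prey: 45+22-19=48; pred: 22+19-11=30
Step 5: prey: 48+24-28=44; pred: 30+28-15=43
Step 6: prey: 44+22-37=29; pred: 43+37-21=59
Step 7: prey: 29+14-34=9; pred: 59+34-29=64
Step 8: prey: 9+4-11=2; pred: 64+11-32=43
Step 9: prey: 2+1-1=2; pred: 43+1-21=23
Step 10: prey: 2+1-0=3; pred: 23+0-11=12
Step 11: prey: 3+1-0=4; pred: 12+0-6=6
Max prey = 48 at step 4

Answer: 48 4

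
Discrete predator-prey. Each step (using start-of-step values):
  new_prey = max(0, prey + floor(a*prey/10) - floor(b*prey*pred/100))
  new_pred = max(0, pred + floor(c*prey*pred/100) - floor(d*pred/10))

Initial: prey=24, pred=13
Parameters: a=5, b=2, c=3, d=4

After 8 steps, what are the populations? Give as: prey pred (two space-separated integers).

Step 1: prey: 24+12-6=30; pred: 13+9-5=17
Step 2: prey: 30+15-10=35; pred: 17+15-6=26
Step 3: prey: 35+17-18=34; pred: 26+27-10=43
Step 4: prey: 34+17-29=22; pred: 43+43-17=69
Step 5: prey: 22+11-30=3; pred: 69+45-27=87
Step 6: prey: 3+1-5=0; pred: 87+7-34=60
Step 7: prey: 0+0-0=0; pred: 60+0-24=36
Step 8: prey: 0+0-0=0; pred: 36+0-14=22

Answer: 0 22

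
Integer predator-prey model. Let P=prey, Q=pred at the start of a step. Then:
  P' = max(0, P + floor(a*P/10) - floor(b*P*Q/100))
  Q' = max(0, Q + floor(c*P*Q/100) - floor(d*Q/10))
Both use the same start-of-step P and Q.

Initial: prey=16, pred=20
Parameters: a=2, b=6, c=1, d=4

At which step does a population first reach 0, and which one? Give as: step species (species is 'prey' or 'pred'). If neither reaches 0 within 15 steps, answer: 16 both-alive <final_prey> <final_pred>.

Step 1: prey: 16+3-19=0; pred: 20+3-8=15
First extinction: prey at step 1

Answer: 1 prey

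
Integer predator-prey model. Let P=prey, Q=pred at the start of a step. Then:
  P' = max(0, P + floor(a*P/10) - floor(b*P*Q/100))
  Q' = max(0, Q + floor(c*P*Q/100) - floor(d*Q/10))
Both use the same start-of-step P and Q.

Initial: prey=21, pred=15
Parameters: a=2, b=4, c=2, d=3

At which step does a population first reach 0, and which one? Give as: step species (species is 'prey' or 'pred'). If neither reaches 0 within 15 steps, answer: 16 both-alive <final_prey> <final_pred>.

Answer: 16 both-alive 2 3

Derivation:
Step 1: prey: 21+4-12=13; pred: 15+6-4=17
Step 2: prey: 13+2-8=7; pred: 17+4-5=16
Step 3: prey: 7+1-4=4; pred: 16+2-4=14
Step 4: prey: 4+0-2=2; pred: 14+1-4=11
Step 5: prey: 2+0-0=2; pred: 11+0-3=8
Step 6: prey: 2+0-0=2; pred: 8+0-2=6
Step 7: prey: 2+0-0=2; pred: 6+0-1=5
Step 8: prey: 2+0-0=2; pred: 5+0-1=4
Step 9: prey: 2+0-0=2; pred: 4+0-1=3
Step 10: prey: 2+0-0=2; pred: 3+0-0=3
Steps 11-15: state stable at prey=2, pred=3 (no change)
No extinction within 15 steps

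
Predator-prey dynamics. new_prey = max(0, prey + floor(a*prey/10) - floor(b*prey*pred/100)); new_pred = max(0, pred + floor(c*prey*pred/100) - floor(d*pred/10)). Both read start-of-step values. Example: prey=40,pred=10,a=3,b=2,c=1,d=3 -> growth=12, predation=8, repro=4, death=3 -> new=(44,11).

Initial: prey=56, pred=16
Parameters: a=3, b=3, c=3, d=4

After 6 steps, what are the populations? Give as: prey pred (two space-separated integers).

Answer: 0 15

Derivation:
Step 1: prey: 56+16-26=46; pred: 16+26-6=36
Step 2: prey: 46+13-49=10; pred: 36+49-14=71
Step 3: prey: 10+3-21=0; pred: 71+21-28=64
Step 4: prey: 0+0-0=0; pred: 64+0-25=39
Step 5: prey: 0+0-0=0; pred: 39+0-15=24
Step 6: prey: 0+0-0=0; pred: 24+0-9=15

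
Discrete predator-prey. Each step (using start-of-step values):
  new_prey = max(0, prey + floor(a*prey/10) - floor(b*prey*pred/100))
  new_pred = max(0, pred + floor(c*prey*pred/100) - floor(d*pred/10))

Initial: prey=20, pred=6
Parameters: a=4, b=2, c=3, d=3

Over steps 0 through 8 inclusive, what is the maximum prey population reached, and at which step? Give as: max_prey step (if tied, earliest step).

Step 1: prey: 20+8-2=26; pred: 6+3-1=8
Step 2: prey: 26+10-4=32; pred: 8+6-2=12
Step 3: prey: 32+12-7=37; pred: 12+11-3=20
Step 4: prey: 37+14-14=37; pred: 20+22-6=36
Step 5: prey: 37+14-26=25; pred: 36+39-10=65
Step 6: prey: 25+10-32=3; pred: 65+48-19=94
Step 7: prey: 3+1-5=0; pred: 94+8-28=74
Step 8: prey: 0+0-0=0; pred: 74+0-22=52
Max prey = 37 at step 3

Answer: 37 3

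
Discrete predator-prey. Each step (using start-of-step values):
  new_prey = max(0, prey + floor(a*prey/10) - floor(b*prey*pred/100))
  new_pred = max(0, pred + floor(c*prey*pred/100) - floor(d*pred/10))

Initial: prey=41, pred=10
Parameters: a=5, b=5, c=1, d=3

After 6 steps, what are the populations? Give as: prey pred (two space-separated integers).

Step 1: prey: 41+20-20=41; pred: 10+4-3=11
Step 2: prey: 41+20-22=39; pred: 11+4-3=12
Step 3: prey: 39+19-23=35; pred: 12+4-3=13
Step 4: prey: 35+17-22=30; pred: 13+4-3=14
Step 5: prey: 30+15-21=24; pred: 14+4-4=14
Step 6: prey: 24+12-16=20; pred: 14+3-4=13

Answer: 20 13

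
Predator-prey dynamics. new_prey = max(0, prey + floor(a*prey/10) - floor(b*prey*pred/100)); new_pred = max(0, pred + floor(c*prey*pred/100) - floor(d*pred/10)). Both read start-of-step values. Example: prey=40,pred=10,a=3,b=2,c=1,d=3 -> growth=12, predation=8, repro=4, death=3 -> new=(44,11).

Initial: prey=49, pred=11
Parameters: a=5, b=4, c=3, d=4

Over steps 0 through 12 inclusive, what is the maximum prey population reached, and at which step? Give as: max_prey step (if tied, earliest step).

Step 1: prey: 49+24-21=52; pred: 11+16-4=23
Step 2: prey: 52+26-47=31; pred: 23+35-9=49
Step 3: prey: 31+15-60=0; pred: 49+45-19=75
Step 4: prey: 0+0-0=0; pred: 75+0-30=45
Step 5: prey: 0+0-0=0; pred: 45+0-18=27
Step 6: prey: 0+0-0=0; pred: 27+0-10=17
Step 7: prey: 0+0-0=0; pred: 17+0-6=11
Step 8: prey: 0+0-0=0; pred: 11+0-4=7
Step 9: prey: 0+0-0=0; pred: 7+0-2=5
Step 10: prey: 0+0-0=0; pred: 5+0-2=3
Step 11: prey: 0+0-0=0; pred: 3+0-1=2
Step 12: prey: 0+0-0=0; pred: 2+0-0=2
Max prey = 52 at step 1

Answer: 52 1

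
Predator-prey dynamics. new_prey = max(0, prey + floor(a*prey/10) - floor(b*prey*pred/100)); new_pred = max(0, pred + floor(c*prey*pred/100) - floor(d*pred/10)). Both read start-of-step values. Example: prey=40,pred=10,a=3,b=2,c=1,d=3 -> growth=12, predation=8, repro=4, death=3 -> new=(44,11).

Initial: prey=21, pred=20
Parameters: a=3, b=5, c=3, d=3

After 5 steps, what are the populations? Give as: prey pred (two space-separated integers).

Answer: 0 9

Derivation:
Step 1: prey: 21+6-21=6; pred: 20+12-6=26
Step 2: prey: 6+1-7=0; pred: 26+4-7=23
Step 3: prey: 0+0-0=0; pred: 23+0-6=17
Step 4: prey: 0+0-0=0; pred: 17+0-5=12
Step 5: prey: 0+0-0=0; pred: 12+0-3=9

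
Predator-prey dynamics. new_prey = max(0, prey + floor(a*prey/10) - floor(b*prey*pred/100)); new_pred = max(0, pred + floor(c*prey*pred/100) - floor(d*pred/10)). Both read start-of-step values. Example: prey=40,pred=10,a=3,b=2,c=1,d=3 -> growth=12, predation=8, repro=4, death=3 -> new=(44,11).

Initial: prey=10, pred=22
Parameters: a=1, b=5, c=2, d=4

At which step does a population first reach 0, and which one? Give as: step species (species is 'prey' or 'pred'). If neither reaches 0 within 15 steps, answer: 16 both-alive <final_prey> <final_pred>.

Step 1: prey: 10+1-11=0; pred: 22+4-8=18
First extinction: prey at step 1

Answer: 1 prey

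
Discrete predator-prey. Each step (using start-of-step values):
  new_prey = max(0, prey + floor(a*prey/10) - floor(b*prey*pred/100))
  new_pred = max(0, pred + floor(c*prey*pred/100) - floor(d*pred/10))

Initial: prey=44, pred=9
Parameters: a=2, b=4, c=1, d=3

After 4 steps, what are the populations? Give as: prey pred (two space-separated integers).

Step 1: prey: 44+8-15=37; pred: 9+3-2=10
Step 2: prey: 37+7-14=30; pred: 10+3-3=10
Step 3: prey: 30+6-12=24; pred: 10+3-3=10
Step 4: prey: 24+4-9=19; pred: 10+2-3=9

Answer: 19 9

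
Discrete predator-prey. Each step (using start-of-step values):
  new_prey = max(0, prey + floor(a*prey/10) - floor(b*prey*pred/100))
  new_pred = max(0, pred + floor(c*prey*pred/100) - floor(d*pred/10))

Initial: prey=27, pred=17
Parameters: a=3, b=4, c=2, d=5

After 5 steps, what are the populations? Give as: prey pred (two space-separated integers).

Answer: 6 4

Derivation:
Step 1: prey: 27+8-18=17; pred: 17+9-8=18
Step 2: prey: 17+5-12=10; pred: 18+6-9=15
Step 3: prey: 10+3-6=7; pred: 15+3-7=11
Step 4: prey: 7+2-3=6; pred: 11+1-5=7
Step 5: prey: 6+1-1=6; pred: 7+0-3=4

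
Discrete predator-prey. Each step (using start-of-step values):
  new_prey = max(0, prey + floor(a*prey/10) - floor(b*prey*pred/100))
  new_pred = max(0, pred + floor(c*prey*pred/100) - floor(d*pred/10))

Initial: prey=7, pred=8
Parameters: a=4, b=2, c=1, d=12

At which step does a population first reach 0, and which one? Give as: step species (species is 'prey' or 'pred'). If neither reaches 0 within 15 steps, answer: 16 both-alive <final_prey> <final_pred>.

Step 1: prey: 7+2-1=8; pred: 8+0-9=0
First extinction: pred at step 1

Answer: 1 pred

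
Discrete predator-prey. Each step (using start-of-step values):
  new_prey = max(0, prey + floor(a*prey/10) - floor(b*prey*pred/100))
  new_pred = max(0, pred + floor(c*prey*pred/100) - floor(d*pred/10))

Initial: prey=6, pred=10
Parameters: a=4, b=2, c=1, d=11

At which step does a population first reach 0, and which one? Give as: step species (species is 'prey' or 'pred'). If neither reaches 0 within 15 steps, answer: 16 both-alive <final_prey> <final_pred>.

Answer: 1 pred

Derivation:
Step 1: prey: 6+2-1=7; pred: 10+0-11=0
First extinction: pred at step 1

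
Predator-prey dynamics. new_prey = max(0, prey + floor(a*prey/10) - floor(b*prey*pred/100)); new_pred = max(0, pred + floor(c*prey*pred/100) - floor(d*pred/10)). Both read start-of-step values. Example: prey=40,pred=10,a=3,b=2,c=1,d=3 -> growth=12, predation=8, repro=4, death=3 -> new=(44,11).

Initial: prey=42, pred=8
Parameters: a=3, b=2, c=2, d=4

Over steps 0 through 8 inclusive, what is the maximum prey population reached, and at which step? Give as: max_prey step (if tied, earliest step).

Step 1: prey: 42+12-6=48; pred: 8+6-3=11
Step 2: prey: 48+14-10=52; pred: 11+10-4=17
Step 3: prey: 52+15-17=50; pred: 17+17-6=28
Step 4: prey: 50+15-28=37; pred: 28+28-11=45
Step 5: prey: 37+11-33=15; pred: 45+33-18=60
Step 6: prey: 15+4-18=1; pred: 60+18-24=54
Step 7: prey: 1+0-1=0; pred: 54+1-21=34
Step 8: prey: 0+0-0=0; pred: 34+0-13=21
Max prey = 52 at step 2

Answer: 52 2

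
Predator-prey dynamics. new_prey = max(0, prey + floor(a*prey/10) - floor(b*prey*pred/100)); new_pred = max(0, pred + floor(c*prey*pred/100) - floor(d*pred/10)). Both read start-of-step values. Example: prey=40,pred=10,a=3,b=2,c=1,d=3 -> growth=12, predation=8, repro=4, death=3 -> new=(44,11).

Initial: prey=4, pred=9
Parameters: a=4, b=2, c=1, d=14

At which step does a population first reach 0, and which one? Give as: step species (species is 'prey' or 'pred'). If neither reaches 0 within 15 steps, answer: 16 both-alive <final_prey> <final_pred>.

Step 1: prey: 4+1-0=5; pred: 9+0-12=0
First extinction: pred at step 1

Answer: 1 pred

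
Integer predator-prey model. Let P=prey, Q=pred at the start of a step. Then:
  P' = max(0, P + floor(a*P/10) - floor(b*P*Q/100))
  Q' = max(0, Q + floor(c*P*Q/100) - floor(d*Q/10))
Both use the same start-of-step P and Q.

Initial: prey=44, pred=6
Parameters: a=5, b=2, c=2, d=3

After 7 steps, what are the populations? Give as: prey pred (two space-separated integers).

Answer: 0 96

Derivation:
Step 1: prey: 44+22-5=61; pred: 6+5-1=10
Step 2: prey: 61+30-12=79; pred: 10+12-3=19
Step 3: prey: 79+39-30=88; pred: 19+30-5=44
Step 4: prey: 88+44-77=55; pred: 44+77-13=108
Step 5: prey: 55+27-118=0; pred: 108+118-32=194
Step 6: prey: 0+0-0=0; pred: 194+0-58=136
Step 7: prey: 0+0-0=0; pred: 136+0-40=96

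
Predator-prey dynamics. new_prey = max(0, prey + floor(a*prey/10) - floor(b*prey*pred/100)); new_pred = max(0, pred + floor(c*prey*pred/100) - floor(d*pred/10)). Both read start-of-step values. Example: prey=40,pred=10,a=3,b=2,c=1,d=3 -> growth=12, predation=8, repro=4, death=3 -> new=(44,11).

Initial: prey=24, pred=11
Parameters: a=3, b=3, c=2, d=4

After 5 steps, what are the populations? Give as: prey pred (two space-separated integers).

Step 1: prey: 24+7-7=24; pred: 11+5-4=12
Step 2: prey: 24+7-8=23; pred: 12+5-4=13
Step 3: prey: 23+6-8=21; pred: 13+5-5=13
Step 4: prey: 21+6-8=19; pred: 13+5-5=13
Step 5: prey: 19+5-7=17; pred: 13+4-5=12

Answer: 17 12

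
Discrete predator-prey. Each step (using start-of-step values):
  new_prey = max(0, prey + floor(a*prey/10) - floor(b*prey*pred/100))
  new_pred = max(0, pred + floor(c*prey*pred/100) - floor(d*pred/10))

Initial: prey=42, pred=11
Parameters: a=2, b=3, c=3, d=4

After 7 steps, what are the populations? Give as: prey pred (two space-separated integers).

Answer: 0 8

Derivation:
Step 1: prey: 42+8-13=37; pred: 11+13-4=20
Step 2: prey: 37+7-22=22; pred: 20+22-8=34
Step 3: prey: 22+4-22=4; pred: 34+22-13=43
Step 4: prey: 4+0-5=0; pred: 43+5-17=31
Step 5: prey: 0+0-0=0; pred: 31+0-12=19
Step 6: prey: 0+0-0=0; pred: 19+0-7=12
Step 7: prey: 0+0-0=0; pred: 12+0-4=8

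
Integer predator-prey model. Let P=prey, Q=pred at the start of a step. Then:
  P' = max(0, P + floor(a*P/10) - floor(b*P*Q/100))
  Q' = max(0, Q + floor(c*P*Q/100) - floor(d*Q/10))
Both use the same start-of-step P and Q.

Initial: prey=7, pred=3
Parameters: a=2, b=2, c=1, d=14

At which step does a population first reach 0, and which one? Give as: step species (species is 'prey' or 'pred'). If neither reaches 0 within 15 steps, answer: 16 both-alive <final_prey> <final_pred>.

Step 1: prey: 7+1-0=8; pred: 3+0-4=0
First extinction: pred at step 1

Answer: 1 pred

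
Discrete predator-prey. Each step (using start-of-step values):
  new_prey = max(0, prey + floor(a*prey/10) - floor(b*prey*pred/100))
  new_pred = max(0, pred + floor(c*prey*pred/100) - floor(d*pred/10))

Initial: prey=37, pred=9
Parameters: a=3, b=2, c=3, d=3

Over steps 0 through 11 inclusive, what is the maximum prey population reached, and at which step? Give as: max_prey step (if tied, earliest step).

Step 1: prey: 37+11-6=42; pred: 9+9-2=16
Step 2: prey: 42+12-13=41; pred: 16+20-4=32
Step 3: prey: 41+12-26=27; pred: 32+39-9=62
Step 4: prey: 27+8-33=2; pred: 62+50-18=94
Step 5: prey: 2+0-3=0; pred: 94+5-28=71
Step 6: prey: 0+0-0=0; pred: 71+0-21=50
Step 7: prey: 0+0-0=0; pred: 50+0-15=35
Step 8: prey: 0+0-0=0; pred: 35+0-10=25
Step 9: prey: 0+0-0=0; pred: 25+0-7=18
Step 10: prey: 0+0-0=0; pred: 18+0-5=13
Step 11: prey: 0+0-0=0; pred: 13+0-3=10
Max prey = 42 at step 1

Answer: 42 1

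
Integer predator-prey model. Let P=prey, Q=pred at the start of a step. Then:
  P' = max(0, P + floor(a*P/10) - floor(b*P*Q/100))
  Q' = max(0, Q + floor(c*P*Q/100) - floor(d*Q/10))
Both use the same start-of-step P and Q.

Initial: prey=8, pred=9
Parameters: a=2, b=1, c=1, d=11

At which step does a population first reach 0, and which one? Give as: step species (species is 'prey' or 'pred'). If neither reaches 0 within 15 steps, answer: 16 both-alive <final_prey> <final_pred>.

Answer: 1 pred

Derivation:
Step 1: prey: 8+1-0=9; pred: 9+0-9=0
First extinction: pred at step 1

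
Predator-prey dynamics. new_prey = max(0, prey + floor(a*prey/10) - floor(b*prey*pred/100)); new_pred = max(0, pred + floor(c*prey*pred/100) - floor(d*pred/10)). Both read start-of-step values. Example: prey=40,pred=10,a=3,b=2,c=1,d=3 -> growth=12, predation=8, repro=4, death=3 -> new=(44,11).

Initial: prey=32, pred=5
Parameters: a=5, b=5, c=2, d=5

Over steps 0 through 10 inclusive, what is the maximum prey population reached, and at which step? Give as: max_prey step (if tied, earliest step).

Answer: 56 3

Derivation:
Step 1: prey: 32+16-8=40; pred: 5+3-2=6
Step 2: prey: 40+20-12=48; pred: 6+4-3=7
Step 3: prey: 48+24-16=56; pred: 7+6-3=10
Step 4: prey: 56+28-28=56; pred: 10+11-5=16
Step 5: prey: 56+28-44=40; pred: 16+17-8=25
Step 6: prey: 40+20-50=10; pred: 25+20-12=33
Step 7: prey: 10+5-16=0; pred: 33+6-16=23
Step 8: prey: 0+0-0=0; pred: 23+0-11=12
Step 9: prey: 0+0-0=0; pred: 12+0-6=6
Step 10: prey: 0+0-0=0; pred: 6+0-3=3
Max prey = 56 at step 3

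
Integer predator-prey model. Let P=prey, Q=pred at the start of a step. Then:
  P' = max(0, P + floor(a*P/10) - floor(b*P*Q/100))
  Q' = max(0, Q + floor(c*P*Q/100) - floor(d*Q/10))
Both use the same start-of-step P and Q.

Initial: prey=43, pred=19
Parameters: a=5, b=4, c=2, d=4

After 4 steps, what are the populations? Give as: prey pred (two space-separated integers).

Answer: 1 19

Derivation:
Step 1: prey: 43+21-32=32; pred: 19+16-7=28
Step 2: prey: 32+16-35=13; pred: 28+17-11=34
Step 3: prey: 13+6-17=2; pred: 34+8-13=29
Step 4: prey: 2+1-2=1; pred: 29+1-11=19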